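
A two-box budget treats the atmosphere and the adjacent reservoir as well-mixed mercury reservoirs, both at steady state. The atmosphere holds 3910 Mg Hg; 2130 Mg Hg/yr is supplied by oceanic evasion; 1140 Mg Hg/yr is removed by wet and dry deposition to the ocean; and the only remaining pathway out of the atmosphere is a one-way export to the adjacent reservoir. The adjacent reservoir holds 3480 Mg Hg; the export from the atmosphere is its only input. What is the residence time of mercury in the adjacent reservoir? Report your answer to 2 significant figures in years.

Balance the atmosphere: ΣF_in = 2130.0 Mg Hg/yr.
Export to the adjacent reservoir = ΣF_in − (1140) = 990.00 Mg Hg/yr.
At steady state the output of the adjacent reservoir equals its input, 990.00 Mg Hg/yr.
τ = M / F = 3480 / 990.00 = 3.515 yr.

3.5 yr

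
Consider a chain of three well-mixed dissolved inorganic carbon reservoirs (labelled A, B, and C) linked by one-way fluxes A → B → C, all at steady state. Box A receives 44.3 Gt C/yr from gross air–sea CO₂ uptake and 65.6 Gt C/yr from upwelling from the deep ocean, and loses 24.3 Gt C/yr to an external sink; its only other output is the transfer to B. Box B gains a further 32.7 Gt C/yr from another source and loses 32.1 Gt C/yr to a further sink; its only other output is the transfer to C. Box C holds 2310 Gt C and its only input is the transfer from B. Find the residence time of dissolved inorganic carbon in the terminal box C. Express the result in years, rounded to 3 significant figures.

Box A: F(A→B) = (44.3 + 65.6) − 24.3 = 85.600 Gt C/yr.
Box B: F(B→C) = (85.600 + 32.7) − 32.1 = 86.200 Gt C/yr.
Box C throughput = its input = 86.200 Gt C/yr; τ = 2310 / 86.200 = 26.80 yr.

26.8 yr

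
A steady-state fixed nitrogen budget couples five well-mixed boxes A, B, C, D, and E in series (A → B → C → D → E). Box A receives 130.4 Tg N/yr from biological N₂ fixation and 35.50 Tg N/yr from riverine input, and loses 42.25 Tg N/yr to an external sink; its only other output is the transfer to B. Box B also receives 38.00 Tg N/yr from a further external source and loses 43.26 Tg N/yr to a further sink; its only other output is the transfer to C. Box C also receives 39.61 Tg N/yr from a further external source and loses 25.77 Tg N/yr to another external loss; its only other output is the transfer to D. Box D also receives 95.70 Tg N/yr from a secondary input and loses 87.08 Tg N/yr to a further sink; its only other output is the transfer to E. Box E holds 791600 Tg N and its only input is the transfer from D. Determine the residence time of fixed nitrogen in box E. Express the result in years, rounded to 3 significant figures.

Box A: F(A→B) = (130.4 + 35.50) − 42.25 = 123.65 Tg N/yr.
Box B: F(B→C) = (123.65 + 38.00) − 43.26 = 118.39 Tg N/yr.
Box C: F(C→D) = (118.39 + 39.61) − 25.77 = 132.23 Tg N/yr.
Box D: F(D→E) = (132.23 + 95.70) − 87.08 = 140.85 Tg N/yr.
Box E throughput = its input = 140.85 Tg N/yr; τ = 791600 / 140.85 = 5620 yr.

5620 yr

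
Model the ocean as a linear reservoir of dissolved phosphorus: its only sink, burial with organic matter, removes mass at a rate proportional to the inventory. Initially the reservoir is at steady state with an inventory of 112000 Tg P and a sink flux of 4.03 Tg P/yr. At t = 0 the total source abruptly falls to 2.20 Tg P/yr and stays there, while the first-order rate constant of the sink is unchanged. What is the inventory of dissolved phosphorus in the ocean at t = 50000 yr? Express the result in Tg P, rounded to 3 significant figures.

69600 Tg P

Residence time τ = M₀/F₀ = 27790 yr. The eventual steady state is M_∞ = M₀·(F₁/F₀) = 112000 × 2.20/4.03 = 61141 Tg P.
The anomaly ΔM(t) = M(t) − M_∞ decays as ΔM₀·e^(−t/τ) with ΔM₀ = 112000 − 61141 = 50860 Tg P.
At t = 50000 yr, e^(−t/τ) = e^(−1.799) = 0.1654, so ΔM = 8414 Tg P and M = 61141 + 8414 = 69556 Tg P.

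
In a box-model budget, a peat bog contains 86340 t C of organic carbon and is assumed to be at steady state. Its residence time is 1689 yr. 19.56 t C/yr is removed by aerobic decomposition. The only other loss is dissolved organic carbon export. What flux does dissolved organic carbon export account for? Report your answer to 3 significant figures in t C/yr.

Total removal F = M/τ = 86340 / 1689 = 51.12 t C/yr.
Dissolved organic carbon export = F − (19.56) = 51.12 − 19.56 = 31.56 t C/yr.

31.6 t C/yr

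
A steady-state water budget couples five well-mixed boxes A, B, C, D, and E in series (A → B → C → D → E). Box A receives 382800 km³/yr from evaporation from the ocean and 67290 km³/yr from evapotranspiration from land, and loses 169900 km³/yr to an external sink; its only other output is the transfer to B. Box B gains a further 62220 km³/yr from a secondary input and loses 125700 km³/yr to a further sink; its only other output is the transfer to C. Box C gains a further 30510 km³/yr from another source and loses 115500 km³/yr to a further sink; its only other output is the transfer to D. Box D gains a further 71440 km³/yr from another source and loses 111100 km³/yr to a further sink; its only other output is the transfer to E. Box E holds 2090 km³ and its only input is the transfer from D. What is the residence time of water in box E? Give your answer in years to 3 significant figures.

Box A: F(A→B) = (382800 + 67290) − 169900 = 280190 km³/yr.
Box B: F(B→C) = (280190 + 62220) − 125700 = 216710 km³/yr.
Box C: F(C→D) = (216710 + 30510) − 115500 = 131720 km³/yr.
Box D: F(D→E) = (131720 + 71440) − 111100 = 92060 km³/yr.
Box E throughput = its input = 92060 km³/yr; τ = 2090 / 92060 = 0.02270 yr.

0.0227 yr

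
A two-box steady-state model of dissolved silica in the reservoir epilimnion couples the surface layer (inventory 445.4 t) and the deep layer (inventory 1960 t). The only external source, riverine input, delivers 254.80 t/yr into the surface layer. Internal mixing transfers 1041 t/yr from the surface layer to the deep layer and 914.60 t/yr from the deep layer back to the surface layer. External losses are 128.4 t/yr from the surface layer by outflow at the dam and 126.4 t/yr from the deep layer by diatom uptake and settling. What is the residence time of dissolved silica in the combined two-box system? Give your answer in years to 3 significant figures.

Treat the two boxes together as one reservoir: the mixing fluxes between them are internal recycling, so τ = ΣM / Σ(external losses).
M_total = 445.4 + 1960 = 2405.4 t.
ΣF_external_out = 128.4 + 126.4 = 254.80 t/yr.
τ = M_total / ΣF_ext = 2405.4 / 254.80 = 9.440 yr.

9.44 yr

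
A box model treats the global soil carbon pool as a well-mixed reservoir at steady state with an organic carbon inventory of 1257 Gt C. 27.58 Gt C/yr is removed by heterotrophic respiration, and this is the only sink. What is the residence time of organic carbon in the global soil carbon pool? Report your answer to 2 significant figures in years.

τ = M / F = 1257 / 27.58 = 45.58 yr.

46 yr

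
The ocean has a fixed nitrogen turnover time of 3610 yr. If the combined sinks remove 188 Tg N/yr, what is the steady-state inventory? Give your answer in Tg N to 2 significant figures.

680000 Tg N

τ = M/F ⇒ M = τ × F = 3610 × 188 = 678700 Tg N.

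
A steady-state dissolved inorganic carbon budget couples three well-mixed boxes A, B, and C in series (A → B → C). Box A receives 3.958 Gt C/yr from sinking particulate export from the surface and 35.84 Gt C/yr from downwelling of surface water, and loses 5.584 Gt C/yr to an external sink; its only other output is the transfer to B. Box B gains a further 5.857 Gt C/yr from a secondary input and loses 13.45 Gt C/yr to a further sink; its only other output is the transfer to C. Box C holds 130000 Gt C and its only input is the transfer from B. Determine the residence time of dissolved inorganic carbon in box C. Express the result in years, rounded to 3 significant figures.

Box A: F(A→B) = (3.958 + 35.84) − 5.584 = 34.214 Gt C/yr.
Box B: F(B→C) = (34.214 + 5.857) − 13.45 = 26.621 Gt C/yr.
Box C throughput = its input = 26.621 Gt C/yr; τ = 130000 / 26.621 = 4883 yr.

4880 yr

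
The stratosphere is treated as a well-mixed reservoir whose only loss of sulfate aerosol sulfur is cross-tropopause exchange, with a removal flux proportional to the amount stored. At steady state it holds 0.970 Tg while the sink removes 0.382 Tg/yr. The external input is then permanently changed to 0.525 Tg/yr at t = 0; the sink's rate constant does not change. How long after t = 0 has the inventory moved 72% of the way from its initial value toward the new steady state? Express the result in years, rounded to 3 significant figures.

τ = M₀/F₀ = 0.970/0.382 = 2.539 yr.
The remaining gap fraction is e^(−t/τ); 72% covered ⇒ e^(−t/τ) = 0.280.
t = −τ ln(0.280) = 2.539 × 1.273 = 3.232 yr.

3.23 yr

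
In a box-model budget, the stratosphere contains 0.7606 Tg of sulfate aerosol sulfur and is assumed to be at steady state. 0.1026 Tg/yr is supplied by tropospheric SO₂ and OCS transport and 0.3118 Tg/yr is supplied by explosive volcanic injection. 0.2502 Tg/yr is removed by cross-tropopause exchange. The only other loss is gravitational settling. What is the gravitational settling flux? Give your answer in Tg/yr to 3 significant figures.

0.164 Tg/yr

At steady state ΣF_in = ΣF_out.
ΣF_in = 0.1026 + 0.3118 = 0.41440 Tg/yr.
Gravitational settling flux = ΣF_in − (0.2502) = 0.41440 − 0.2502 = 0.1642 Tg/yr.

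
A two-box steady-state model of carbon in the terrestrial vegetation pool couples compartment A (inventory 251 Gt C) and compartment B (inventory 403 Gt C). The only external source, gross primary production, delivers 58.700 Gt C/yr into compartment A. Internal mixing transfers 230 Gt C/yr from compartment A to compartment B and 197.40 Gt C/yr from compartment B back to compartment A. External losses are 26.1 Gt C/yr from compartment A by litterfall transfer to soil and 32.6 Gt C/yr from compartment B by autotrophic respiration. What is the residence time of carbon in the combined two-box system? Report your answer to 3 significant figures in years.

Residence time in the combined system uses the total inventory and the total *external* removal — internal exchanges between the two boxes cancel.
M_total = 251 + 403 = 654.00 Gt C.
ΣF_external_out = 26.1 + 32.6 = 58.700 Gt C/yr.
τ = M_total / ΣF_ext = 654.00 / 58.700 = 11.14 yr.

11.1 yr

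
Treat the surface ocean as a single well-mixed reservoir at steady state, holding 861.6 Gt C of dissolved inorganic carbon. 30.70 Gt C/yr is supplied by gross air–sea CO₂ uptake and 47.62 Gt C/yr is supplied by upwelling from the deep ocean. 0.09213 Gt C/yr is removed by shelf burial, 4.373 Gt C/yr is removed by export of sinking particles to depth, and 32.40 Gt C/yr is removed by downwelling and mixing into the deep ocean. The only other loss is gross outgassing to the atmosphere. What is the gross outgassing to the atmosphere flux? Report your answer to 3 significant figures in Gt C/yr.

At steady state ΣF_in = ΣF_out.
ΣF_in = 30.70 + 47.62 = 78.320 Gt C/yr.
Gross outgassing to the atmosphere flux = ΣF_in − (0.09213 + 4.373 + 32.40) = 78.320 − 36.87 = 41.45 Gt C/yr.

41.5 Gt C/yr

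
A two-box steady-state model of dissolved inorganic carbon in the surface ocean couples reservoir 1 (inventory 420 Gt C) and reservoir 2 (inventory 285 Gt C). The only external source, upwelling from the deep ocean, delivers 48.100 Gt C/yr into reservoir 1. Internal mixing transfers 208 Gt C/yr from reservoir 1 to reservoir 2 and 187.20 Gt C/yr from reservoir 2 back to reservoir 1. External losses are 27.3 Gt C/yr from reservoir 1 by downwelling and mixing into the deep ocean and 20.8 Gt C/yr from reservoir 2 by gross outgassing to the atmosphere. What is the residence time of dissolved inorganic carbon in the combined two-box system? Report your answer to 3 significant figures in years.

14.7 yr

For the system as a whole, the A↔B exchange is internal and contributes nothing to the throughput; only the external sinks remove mass.
M_total = 420 + 285 = 705.00 Gt C.
ΣF_external_out = 27.3 + 20.8 = 48.100 Gt C/yr.
τ = M_total / ΣF_ext = 705.00 / 48.100 = 14.66 yr.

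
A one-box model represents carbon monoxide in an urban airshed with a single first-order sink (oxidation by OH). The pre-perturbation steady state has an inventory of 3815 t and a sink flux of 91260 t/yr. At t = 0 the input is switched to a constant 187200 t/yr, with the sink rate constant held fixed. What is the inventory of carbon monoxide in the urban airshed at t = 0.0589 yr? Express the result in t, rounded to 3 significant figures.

The sink rate constant is k = F₀/M₀ = 91260/3815 = 23.92 yr⁻¹.
Solving dM/dt = F₁ − kM with M(0) = M₀ gives M(t) = F₁/k + (M₀ − F₁/k)·e^(−kt).
F₁/k = 187200/23.92 = 7825.6 t; kt = 23.92 × 0.0589 = 1.409, e^(−kt) = 0.2444.
M(0.0589) = 7825.6 + (3815 − 7825.6) × 0.2444 = 7825.6 − 980.2 = 6845.5 t.

6850 t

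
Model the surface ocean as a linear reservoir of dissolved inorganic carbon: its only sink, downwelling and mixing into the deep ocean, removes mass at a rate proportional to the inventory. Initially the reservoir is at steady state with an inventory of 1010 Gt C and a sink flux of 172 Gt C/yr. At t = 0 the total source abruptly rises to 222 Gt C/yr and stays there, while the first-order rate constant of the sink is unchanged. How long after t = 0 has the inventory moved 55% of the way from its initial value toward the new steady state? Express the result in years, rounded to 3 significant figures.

τ = M₀/F₀ = 1010/172 = 5.872 yr.
The remaining gap fraction is e^(−t/τ); 55% covered ⇒ e^(−t/τ) = 0.450.
t = −τ ln(0.450) = 5.872 × 0.7985 = 4.689 yr.

4.69 yr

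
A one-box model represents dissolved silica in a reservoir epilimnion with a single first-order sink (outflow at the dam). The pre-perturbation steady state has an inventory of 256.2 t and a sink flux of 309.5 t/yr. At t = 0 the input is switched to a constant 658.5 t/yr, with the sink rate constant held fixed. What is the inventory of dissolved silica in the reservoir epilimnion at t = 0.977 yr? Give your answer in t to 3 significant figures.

The sink rate constant is k = F₀/M₀ = 309.5/256.2 = 1.208 yr⁻¹.
Solving dM/dt = F₁ − kM with M(0) = M₀ gives M(t) = F₁/k + (M₀ − F₁/k)·e^(−kt).
F₁/k = 658.5/1.208 = 545.10 t; kt = 1.208 × 0.977 = 1.180, e^(−kt) = 0.3072.
M(0.977) = 545.10 + (256.2 − 545.10) × 0.3072 = 545.10 − 88.75 = 456.35 t.

456 t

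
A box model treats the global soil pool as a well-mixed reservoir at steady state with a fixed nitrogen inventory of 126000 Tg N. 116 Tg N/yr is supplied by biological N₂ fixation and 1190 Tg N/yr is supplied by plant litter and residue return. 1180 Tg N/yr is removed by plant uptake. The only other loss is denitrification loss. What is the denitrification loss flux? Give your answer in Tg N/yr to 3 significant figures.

At steady state ΣF_in = ΣF_out.
ΣF_in = 116 + 1190 = 1306.0 Tg N/yr.
Denitrification loss flux = ΣF_in − (1180) = 1306.0 − 1180 = 126.0 Tg N/yr.

126 Tg N/yr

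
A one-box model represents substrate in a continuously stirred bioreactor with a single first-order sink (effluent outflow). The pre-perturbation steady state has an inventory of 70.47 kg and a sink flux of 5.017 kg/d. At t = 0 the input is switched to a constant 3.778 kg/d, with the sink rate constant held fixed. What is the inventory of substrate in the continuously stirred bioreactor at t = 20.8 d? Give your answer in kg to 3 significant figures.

Residence time τ = M₀/F₀ = 14.05 d. The eventual steady state is M_∞ = M₀·(F₁/F₀) = 70.47 × 3.778/5.017 = 53.067 kg.
The anomaly ΔM(t) = M(t) − M_∞ decays as ΔM₀·e^(−t/τ) with ΔM₀ = 70.47 − 53.067 = 17.40 kg.
At t = 20.8 d, e^(−t/τ) = e^(−1.481) = 0.2275, so ΔM = 3.958 kg and M = 53.067 + 3.958 = 57.025 kg.

57.0 kg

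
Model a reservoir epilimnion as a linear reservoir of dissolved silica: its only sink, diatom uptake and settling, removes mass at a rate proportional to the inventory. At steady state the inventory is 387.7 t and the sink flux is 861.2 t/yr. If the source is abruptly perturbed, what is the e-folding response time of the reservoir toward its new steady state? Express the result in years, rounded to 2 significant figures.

0.45 yr

For a linear reservoir the response time equals the residence time τ = M/F.
τ = 387.7 / 861.2 = 0.4502 yr.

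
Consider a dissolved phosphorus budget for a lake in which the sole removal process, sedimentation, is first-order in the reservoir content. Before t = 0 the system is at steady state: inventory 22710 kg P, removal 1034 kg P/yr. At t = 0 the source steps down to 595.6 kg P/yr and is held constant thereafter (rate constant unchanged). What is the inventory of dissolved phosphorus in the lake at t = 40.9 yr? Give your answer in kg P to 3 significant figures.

Residence time τ = M₀/F₀ = 21.96 yr. The eventual steady state is M_∞ = M₀·(F₁/F₀) = 22710 × 595.6/1034 = 13081 kg P.
The anomaly ΔM(t) = M(t) − M_∞ decays as ΔM₀·e^(−t/τ) with ΔM₀ = 22710 − 13081 = 9629 kg P.
At t = 40.9 yr, e^(−t/τ) = e^(−1.862) = 0.1553, so ΔM = 1496 kg P and M = 13081 + 1496 = 14577 kg P.

14600 kg P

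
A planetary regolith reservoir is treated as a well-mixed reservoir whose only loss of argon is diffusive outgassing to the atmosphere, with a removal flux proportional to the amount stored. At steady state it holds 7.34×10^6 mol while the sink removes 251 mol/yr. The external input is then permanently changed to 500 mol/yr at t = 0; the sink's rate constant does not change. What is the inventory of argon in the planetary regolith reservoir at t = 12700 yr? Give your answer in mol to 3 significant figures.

9.91×10^6 mol

The sink rate constant is k = F₀/M₀ = 251/7.34×10^6 = 3.420×10^-5 yr⁻¹.
Solving dM/dt = F₁ − kM with M(0) = M₀ gives M(t) = F₁/k + (M₀ − F₁/k)·e^(−kt).
F₁/k = 500/3.420×10^-5 = 1.4622×10^7 mol; kt = 3.420×10^-5 × 12700 = 0.4343, e^(−kt) = 0.6477.
M(12700) = 1.4622×10^7 + (7.34×10^6 − 1.4622×10^7) × 0.6477 = 1.4622×10^7 − 4.716×10^6 = 9.9051×10^6 mol.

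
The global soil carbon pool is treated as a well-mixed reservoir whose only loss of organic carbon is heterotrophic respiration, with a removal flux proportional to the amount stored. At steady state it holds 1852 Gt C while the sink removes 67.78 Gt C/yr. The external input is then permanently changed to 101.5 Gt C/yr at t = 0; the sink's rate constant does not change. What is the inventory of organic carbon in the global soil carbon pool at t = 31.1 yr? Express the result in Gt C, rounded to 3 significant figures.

The sink rate constant is k = F₀/M₀ = 67.78/1852 = 0.03660 yr⁻¹.
Solving dM/dt = F₁ − kM with M(0) = M₀ gives M(t) = F₁/k + (M₀ − F₁/k)·e^(−kt).
F₁/k = 101.5/0.03660 = 2773.4 Gt C; kt = 0.03660 × 31.1 = 1.138, e^(−kt) = 0.3204.
M(31.1) = 2773.4 + (1852 − 2773.4) × 0.3204 = 2773.4 − 295.2 = 2478.2 Gt C.

2480 Gt C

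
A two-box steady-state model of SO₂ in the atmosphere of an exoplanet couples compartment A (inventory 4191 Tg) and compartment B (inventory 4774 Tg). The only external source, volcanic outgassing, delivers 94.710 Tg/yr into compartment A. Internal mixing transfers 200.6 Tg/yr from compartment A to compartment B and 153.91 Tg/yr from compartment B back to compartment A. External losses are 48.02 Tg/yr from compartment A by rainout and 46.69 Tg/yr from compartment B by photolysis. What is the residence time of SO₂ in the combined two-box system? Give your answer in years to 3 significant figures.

94.7 yr

Treat the two boxes together as one reservoir: the mixing fluxes between them are internal recycling, so τ = ΣM / Σ(external losses).
M_total = 4191 + 4774 = 8965.0 Tg.
ΣF_external_out = 48.02 + 46.69 = 94.710 Tg/yr.
τ = M_total / ΣF_ext = 8965.0 / 94.710 = 94.66 yr.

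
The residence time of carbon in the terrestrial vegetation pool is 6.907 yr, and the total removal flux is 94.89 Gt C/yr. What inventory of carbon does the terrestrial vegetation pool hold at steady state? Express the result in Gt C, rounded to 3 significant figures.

655 Gt C

τ = M/F ⇒ M = τ × F = 6.907 × 94.89 = 655.4 Gt C.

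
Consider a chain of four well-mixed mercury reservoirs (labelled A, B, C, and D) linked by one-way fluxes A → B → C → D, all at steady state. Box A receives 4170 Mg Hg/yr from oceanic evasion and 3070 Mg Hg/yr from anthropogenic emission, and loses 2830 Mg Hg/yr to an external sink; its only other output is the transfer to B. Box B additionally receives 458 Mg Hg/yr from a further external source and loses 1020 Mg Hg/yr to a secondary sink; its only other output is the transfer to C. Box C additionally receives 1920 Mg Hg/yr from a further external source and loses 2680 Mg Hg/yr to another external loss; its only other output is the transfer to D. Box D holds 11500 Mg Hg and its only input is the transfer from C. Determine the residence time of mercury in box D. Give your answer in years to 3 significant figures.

3.72 yr

Box A: F(A→B) = (4170 + 3070) − 2830 = 4410.0 Mg Hg/yr.
Box B: F(B→C) = (4410.0 + 458) − 1020 = 3848.0 Mg Hg/yr.
Box C: F(C→D) = (3848.0 + 1920) − 2680 = 3088.0 Mg Hg/yr.
Box D throughput = its input = 3088.0 Mg Hg/yr; τ = 11500 / 3088.0 = 3.724 yr.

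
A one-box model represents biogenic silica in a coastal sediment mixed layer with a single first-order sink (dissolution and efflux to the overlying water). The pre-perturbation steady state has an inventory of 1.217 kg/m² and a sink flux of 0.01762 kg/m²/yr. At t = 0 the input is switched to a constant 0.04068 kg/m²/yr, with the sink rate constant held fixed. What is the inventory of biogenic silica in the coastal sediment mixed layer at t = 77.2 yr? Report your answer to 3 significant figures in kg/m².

Residence time τ = M₀/F₀ = 69.07 yr. The eventual steady state is M_∞ = M₀·(F₁/F₀) = 1.217 × 0.04068/0.01762 = 2.8097 kg/m².
The anomaly ΔM(t) = M(t) − M_∞ decays as ΔM₀·e^(−t/τ) with ΔM₀ = 1.217 − 2.8097 = −1.593 kg/m².
At t = 77.2 yr, e^(−t/τ) = e^(−1.118) = 0.3270, so ΔM = −0.5209 kg/m² and M = 2.8097 − 0.5209 = 2.2889 kg/m².

2.29 kg/m²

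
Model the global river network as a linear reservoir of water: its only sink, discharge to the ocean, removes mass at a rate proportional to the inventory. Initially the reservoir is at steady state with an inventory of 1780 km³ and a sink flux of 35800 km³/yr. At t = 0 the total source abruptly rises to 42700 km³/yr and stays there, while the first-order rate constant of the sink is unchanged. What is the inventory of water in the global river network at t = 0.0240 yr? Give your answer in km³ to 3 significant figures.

Residence time τ = M₀/F₀ = 0.04972 yr. The eventual steady state is M_∞ = M₀·(F₁/F₀) = 1780 × 42700/35800 = 2123.1 km³.
The anomaly ΔM(t) = M(t) − M_∞ decays as ΔM₀·e^(−t/τ) with ΔM₀ = 1780 − 2123.1 = −343.1 km³.
At t = 0.0240 yr, e^(−t/τ) = e^(−0.4827) = 0.6171, so ΔM = −211.7 km³ and M = 2123.1 − 211.7 = 1911.4 km³.

1910 km³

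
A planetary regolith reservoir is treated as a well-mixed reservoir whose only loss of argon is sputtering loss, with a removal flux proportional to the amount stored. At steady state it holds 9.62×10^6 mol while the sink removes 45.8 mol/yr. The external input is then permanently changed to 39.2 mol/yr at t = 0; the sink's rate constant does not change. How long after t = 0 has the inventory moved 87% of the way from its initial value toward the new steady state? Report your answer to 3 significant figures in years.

429000 yr

τ = M₀/F₀ = 9.62×10^6/45.8 = 210000 yr.
The remaining gap fraction is e^(−t/τ); 87% covered ⇒ e^(−t/τ) = 0.130.
t = −τ ln(0.130) = 210000 × 2.040 = 428500 yr.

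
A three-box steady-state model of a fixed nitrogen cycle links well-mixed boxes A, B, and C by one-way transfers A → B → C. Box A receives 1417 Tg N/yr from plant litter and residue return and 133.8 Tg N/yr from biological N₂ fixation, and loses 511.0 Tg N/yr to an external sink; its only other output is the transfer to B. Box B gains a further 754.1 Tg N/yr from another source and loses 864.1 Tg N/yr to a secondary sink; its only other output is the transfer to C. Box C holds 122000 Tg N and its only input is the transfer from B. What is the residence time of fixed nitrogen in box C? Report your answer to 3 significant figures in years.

131 yr

Box A: F(A→B) = (1417 + 133.8) − 511.0 = 1039.8 Tg N/yr.
Box B: F(B→C) = (1039.8 + 754.1) − 864.1 = 929.80 Tg N/yr.
Box C throughput = its input = 929.80 Tg N/yr; τ = 122000 / 929.80 = 131.2 yr.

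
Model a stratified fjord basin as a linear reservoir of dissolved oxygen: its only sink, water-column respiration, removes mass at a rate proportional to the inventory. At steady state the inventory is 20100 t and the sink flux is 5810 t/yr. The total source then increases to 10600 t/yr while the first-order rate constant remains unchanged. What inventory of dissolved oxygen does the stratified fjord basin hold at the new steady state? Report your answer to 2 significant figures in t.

Rate constant k = F/M = 5810 / 20100 = 0.2891 yr⁻¹.
At the new steady state, source = k·M_new ⇒ M_new = 10600 / 0.2891 = 36670 t.
(Equivalently M_new = M × F_new/F_old = 20100 × 10600/5810.)

37000 t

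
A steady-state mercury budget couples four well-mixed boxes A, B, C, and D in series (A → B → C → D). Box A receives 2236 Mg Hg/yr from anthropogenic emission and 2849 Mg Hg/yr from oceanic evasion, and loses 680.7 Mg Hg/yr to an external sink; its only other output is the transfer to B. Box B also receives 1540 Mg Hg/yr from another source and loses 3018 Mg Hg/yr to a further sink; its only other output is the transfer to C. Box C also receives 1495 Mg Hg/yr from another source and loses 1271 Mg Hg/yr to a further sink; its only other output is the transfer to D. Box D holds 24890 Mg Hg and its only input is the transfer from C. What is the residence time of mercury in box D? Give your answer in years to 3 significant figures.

Box A: F(A→B) = (2236 + 2849) − 680.7 = 4404.3 Mg Hg/yr.
Box B: F(B→C) = (4404.3 + 1540) − 3018 = 2926.3 Mg Hg/yr.
Box C: F(C→D) = (2926.3 + 1495) − 1271 = 3150.3 Mg Hg/yr.
Box D throughput = its input = 3150.3 Mg Hg/yr; τ = 24890 / 3150.3 = 7.901 yr.

7.90 yr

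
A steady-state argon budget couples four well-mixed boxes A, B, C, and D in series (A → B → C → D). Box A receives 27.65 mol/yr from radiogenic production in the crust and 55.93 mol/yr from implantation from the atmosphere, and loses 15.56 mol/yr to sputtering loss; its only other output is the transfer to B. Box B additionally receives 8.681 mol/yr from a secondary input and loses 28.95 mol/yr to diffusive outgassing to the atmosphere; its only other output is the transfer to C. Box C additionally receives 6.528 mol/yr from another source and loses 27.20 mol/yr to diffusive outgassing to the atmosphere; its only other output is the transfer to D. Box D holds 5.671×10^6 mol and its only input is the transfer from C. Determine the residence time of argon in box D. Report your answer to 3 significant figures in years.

Box A: F(A→B) = (27.65 + 55.93) − 15.56 = 68.020 mol/yr.
Box B: F(B→C) = (68.020 + 8.681) − 28.95 = 47.751 mol/yr.
Box C: F(C→D) = (47.751 + 6.528) − 27.20 = 27.079 mol/yr.
Box D throughput = its input = 27.079 mol/yr; τ = 5.671×10^6 / 27.079 = 209400 yr.

209000 yr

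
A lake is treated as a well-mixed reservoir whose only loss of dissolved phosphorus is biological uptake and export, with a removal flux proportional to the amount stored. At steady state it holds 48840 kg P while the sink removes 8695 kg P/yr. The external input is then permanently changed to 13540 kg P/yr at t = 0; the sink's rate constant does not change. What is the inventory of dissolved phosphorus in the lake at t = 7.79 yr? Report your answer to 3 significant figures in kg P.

Residence time τ = M₀/F₀ = 5.617 yr. The eventual steady state is M_∞ = M₀·(F₁/F₀) = 48840 × 13540/8695 = 76054 kg P.
The anomaly ΔM(t) = M(t) − M_∞ decays as ΔM₀·e^(−t/τ) with ΔM₀ = 48840 − 76054 = −27210 kg P.
At t = 7.79 yr, e^(−t/τ) = e^(−1.387) = 0.2499, so ΔM = −6800 kg P and M = 76054 − 6800 = 69255 kg P.

69300 kg P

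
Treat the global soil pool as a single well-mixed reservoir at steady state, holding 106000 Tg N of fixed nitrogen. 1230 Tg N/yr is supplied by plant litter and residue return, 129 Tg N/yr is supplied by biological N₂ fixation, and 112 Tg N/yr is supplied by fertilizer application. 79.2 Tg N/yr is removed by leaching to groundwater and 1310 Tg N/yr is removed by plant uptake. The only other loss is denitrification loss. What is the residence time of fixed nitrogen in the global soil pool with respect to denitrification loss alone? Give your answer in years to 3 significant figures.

1300 yr

At steady state ΣF_in = ΣF_out.
ΣF_in = 1230 + 129 + 112 = 1471.0 Tg N/yr.
Denitrification loss flux = ΣF_in − (79.2 + 1310) = 1471.0 − 1389 = 81.80 Tg N/yr.
τ = M / F = 106000 / 81.80 = 1296 yr.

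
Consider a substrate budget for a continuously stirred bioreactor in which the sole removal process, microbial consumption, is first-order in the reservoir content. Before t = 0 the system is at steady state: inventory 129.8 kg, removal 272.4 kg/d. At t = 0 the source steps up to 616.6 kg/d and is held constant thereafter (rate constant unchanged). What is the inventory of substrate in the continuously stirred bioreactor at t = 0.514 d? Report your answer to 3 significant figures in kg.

The sink rate constant is k = F₀/M₀ = 272.4/129.8 = 2.099 d⁻¹.
Solving dM/dt = F₁ − kM with M(0) = M₀ gives M(t) = F₁/k + (M₀ − F₁/k)·e^(−kt).
F₁/k = 616.6/2.099 = 293.81 kg; kt = 2.099 × 0.514 = 1.079, e^(−kt) = 0.3400.
M(0.514) = 293.81 + (129.8 − 293.81) × 0.3400 = 293.81 − 55.77 = 238.04 kg.

238 kg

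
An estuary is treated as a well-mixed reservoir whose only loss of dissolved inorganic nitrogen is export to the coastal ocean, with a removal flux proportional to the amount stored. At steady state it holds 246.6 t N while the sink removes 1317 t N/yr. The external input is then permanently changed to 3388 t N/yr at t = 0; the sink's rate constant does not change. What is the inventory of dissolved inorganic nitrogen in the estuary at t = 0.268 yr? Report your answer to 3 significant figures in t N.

τ = M₀/F₀ = 246.6/1317 = 0.1872 yr; rate constant k = 1/τ.
New steady state M_∞ = F₁/k = F₁·τ = 3388 × 0.1872 = 634.38 t N.
M(t) = M_∞ + (M₀ − M_∞)·e^(−t/τ); t/τ = 0.268/0.1872 = 1.431, so e^(−t/τ) = 0.2390.
M(t) = 634.38 − 387.8 × 0.2390 = 541.70 t N.

542 t N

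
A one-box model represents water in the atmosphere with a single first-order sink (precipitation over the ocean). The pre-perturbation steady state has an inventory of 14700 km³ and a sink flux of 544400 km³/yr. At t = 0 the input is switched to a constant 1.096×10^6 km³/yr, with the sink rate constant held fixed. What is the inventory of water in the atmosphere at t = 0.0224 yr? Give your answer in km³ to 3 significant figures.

τ = M₀/F₀ = 14700/544400 = 0.02700 yr; rate constant k = 1/τ.
New steady state M_∞ = F₁/k = F₁·τ = 1.096×10^6 × 0.02700 = 29594 km³.
M(t) = M_∞ + (M₀ − M_∞)·e^(−t/τ); t/τ = 0.0224/0.02700 = 0.8296, so e^(−t/τ) = 0.4362.
M(t) = 29594 − 14890 × 0.4362 = 23097 km³.

23100 km³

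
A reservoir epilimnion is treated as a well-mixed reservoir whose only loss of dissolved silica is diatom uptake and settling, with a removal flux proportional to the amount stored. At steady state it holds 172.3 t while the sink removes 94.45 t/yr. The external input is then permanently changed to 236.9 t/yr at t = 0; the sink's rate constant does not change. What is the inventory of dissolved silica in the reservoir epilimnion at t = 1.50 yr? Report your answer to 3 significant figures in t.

The sink rate constant is k = F₀/M₀ = 94.45/172.3 = 0.5482 yr⁻¹.
Solving dM/dt = F₁ − kM with M(0) = M₀ gives M(t) = F₁/k + (M₀ − F₁/k)·e^(−kt).
F₁/k = 236.9/0.5482 = 432.16 t; kt = 0.5482 × 1.50 = 0.8223, e^(−kt) = 0.4394.
M(1.50) = 432.16 + (172.3 − 432.16) × 0.4394 = 432.16 − 114.2 = 317.97 t.

318 t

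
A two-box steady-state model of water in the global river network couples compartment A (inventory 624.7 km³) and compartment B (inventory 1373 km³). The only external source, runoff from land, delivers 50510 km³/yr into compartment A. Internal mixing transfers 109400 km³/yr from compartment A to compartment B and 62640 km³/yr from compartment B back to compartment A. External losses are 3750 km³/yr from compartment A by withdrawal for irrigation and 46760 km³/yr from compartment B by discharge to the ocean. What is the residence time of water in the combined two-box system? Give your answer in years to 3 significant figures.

For the system as a whole, the A↔B exchange is internal and contributes nothing to the throughput; only the external sinks remove mass.
M_total = 624.7 + 1373 = 1997.7 km³.
ΣF_external_out = 3750 + 46760 = 50510 km³/yr.
τ = M_total / ΣF_ext = 1997.7 / 50510 = 0.03955 yr.

0.0396 yr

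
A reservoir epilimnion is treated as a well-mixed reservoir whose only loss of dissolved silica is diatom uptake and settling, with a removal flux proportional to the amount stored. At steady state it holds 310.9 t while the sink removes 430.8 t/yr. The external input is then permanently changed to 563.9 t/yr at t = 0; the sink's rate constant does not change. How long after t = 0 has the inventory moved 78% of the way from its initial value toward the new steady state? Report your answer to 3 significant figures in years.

1.09 yr

τ = M₀/F₀ = 310.9/430.8 = 0.7217 yr.
The remaining gap fraction is e^(−t/τ); 78% covered ⇒ e^(−t/τ) = 0.220.
t = −τ ln(0.220) = 0.7217 × 1.514 = 1.093 yr.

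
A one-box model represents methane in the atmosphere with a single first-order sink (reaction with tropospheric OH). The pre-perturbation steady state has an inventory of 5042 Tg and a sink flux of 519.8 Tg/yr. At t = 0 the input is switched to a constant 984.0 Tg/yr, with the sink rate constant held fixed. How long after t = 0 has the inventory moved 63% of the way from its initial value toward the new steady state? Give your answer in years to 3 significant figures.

9.64 yr

τ = M₀/F₀ = 5042/519.8 = 9.700 yr.
The remaining gap fraction is e^(−t/τ); 63% covered ⇒ e^(−t/τ) = 0.370.
t = −τ ln(0.370) = 9.700 × 0.9943 = 9.644 yr.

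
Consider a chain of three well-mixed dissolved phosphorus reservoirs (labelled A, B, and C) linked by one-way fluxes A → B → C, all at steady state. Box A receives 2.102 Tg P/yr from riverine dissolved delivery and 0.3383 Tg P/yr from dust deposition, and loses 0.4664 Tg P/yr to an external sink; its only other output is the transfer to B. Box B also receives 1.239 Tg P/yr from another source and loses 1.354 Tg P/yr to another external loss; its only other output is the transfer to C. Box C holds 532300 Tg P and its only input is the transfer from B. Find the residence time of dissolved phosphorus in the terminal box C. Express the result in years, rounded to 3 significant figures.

286000 yr

Box A: F(A→B) = (2.102 + 0.3383) − 0.4664 = 1.9739 Tg P/yr.
Box B: F(B→C) = (1.9739 + 1.239) − 1.354 = 1.8589 Tg P/yr.
Box C throughput = its input = 1.8589 Tg P/yr; τ = 532300 / 1.8589 = 286400 yr.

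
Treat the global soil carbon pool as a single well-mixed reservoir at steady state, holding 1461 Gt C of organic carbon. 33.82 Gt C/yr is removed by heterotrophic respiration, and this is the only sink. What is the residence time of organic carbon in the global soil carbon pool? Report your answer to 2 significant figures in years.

43 yr

τ = M / F = 1461 / 33.82 = 43.20 yr.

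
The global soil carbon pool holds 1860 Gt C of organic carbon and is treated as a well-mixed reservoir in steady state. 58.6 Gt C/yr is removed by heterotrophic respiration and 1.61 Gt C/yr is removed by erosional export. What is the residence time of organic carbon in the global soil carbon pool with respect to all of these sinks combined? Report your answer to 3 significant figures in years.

Total removal flux = 58.6 + 1.61 = 60.210 Gt C/yr.
τ = M / ΣF_out = 1860 / 60.210 = 30.89 yr.

30.9 yr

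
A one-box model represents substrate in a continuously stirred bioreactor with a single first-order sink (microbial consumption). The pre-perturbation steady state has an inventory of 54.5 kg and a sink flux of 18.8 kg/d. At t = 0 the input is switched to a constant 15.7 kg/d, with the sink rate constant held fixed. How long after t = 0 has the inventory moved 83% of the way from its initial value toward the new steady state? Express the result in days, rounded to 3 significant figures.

5.14 d

τ = M₀/F₀ = 54.5/18.8 = 2.899 d.
The remaining gap fraction is e^(−t/τ); 83% covered ⇒ e^(−t/τ) = 0.170.
t = −τ ln(0.170) = 2.899 × 1.772 = 5.137 d.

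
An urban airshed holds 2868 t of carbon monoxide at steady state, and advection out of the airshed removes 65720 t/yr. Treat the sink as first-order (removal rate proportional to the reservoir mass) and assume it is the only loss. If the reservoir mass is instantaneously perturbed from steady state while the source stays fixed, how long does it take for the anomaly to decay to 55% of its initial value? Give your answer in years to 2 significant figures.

For a linear reservoir the anomaly decays as exp(−t/τ) with τ = M/F = 2868/65720 = 0.04364 yr.
exp(−t/τ) = 0.55 ⇒ t = −τ ln(0.55) = 0.04364 × 0.5978 = 0.02609 yr.

0.026 yr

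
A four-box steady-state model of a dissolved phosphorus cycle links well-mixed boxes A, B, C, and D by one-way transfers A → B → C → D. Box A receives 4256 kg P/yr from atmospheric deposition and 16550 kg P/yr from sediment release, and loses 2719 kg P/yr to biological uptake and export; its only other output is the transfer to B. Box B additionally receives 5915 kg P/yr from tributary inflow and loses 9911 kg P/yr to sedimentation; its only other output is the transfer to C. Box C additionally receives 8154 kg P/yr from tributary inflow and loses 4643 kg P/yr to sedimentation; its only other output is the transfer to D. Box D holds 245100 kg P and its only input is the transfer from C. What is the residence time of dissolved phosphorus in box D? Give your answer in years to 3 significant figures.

13.9 yr

Box A: F(A→B) = (4256 + 16550) − 2719 = 18087 kg P/yr.
Box B: F(B→C) = (18087 + 5915) − 9911 = 14091 kg P/yr.
Box C: F(C→D) = (14091 + 8154) − 4643 = 17602 kg P/yr.
Box D throughput = its input = 17602 kg P/yr; τ = 245100 / 17602 = 13.92 yr.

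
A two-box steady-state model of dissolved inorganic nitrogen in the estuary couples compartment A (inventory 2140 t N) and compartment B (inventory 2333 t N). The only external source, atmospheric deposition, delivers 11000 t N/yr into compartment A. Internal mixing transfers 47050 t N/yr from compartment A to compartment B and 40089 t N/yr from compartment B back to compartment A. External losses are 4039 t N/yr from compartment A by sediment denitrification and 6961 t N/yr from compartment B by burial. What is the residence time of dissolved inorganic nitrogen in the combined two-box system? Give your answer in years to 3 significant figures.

0.407 yr

Treat the two boxes together as one reservoir: the mixing fluxes between them are internal recycling, so τ = ΣM / Σ(external losses).
M_total = 2140 + 2333 = 4473.0 t N.
ΣF_external_out = 4039 + 6961 = 11000 t N/yr.
τ = M_total / ΣF_ext = 4473.0 / 11000 = 0.4066 yr.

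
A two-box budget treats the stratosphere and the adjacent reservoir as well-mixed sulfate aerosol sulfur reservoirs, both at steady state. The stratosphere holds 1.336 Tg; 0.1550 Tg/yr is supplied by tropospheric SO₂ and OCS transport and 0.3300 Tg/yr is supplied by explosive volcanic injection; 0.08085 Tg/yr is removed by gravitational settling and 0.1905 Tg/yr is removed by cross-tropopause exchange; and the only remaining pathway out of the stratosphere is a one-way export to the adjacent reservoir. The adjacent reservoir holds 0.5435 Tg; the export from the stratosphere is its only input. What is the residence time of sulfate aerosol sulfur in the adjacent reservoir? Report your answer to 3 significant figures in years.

Balance the stratosphere: ΣF_in = 0.1550 + 0.3300 = 0.48500 Tg/yr.
Export to the adjacent reservoir = ΣF_in − (0.08085 + 0.1905) = 0.21365 Tg/yr.
At steady state the output of the adjacent reservoir equals its input, 0.21365 Tg/yr.
τ = M / F = 0.5435 / 0.21365 = 2.544 yr.

2.54 yr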